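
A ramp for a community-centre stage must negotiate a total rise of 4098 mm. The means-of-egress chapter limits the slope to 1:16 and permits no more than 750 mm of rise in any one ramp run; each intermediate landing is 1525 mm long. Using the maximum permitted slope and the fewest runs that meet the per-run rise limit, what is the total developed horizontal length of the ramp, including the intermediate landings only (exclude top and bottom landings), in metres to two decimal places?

73.19 m

At most 750 each: 4098/750 = 5.46, giving 6 ramp runs. That means 5 intermediate landings.
Ramp run (horizontal) at 1:16: 4098 × 16 = 65568 mm.
Intermediate landings: 5 × 1525 = 7625 mm.
Developed length = 65568 + 7625 = 73193 mm.
= 73.19 m.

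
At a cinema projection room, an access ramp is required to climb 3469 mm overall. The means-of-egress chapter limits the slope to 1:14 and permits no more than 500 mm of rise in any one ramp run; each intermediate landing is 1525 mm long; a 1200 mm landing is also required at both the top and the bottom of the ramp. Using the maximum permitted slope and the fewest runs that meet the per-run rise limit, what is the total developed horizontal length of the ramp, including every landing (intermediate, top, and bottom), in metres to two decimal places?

60.12 m

3469 / 500 = 6.938 → round up to 7 ramp runs. That means 6 intermediate landings.
Ramp run (horizontal) at 1:14: 3469 × 14 = 48566 mm.
6 intermediate landings contribute 6 × 1525 = 9150 mm.
Top and bottom landings: 2 × 1200 = 2400 mm.
Total = 48566 + 9150 + 2400 = 60116 mm.
= 60.12 m.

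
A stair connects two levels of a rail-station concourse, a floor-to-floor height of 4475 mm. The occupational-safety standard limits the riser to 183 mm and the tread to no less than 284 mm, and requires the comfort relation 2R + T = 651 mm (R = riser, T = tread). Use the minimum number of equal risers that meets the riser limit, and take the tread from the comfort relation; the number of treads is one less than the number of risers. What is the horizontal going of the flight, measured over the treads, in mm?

7032 mm

4475 / 183 = 24.45, so 25 risers are needed.
R = 4475 ÷ 25 = 179 mm.
T = 651 − 2·179 = 293 mm, which satisfies the 284 mm minimum.
Treads = 25 − 1 = 24; going = 24 × 293 = 7032 mm.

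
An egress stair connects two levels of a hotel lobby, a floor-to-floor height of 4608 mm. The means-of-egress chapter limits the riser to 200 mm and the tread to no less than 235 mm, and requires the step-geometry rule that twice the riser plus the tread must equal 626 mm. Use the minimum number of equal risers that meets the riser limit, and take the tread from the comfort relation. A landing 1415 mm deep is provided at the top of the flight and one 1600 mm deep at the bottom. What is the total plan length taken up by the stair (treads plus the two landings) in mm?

4608 / 200 = 23.040 → round up to 24 risers.
Riser R = 4608 / 24 = 192 mm, within the 200 mm limit.
From 2R + T = 626: T = 626 − 384 = 242 mm.
24 risers give 23 treads; going = 23 × 242 = 5566 mm.
Enclosure = 5566 + 1415 + 1600 = 8581 mm.

8581 mm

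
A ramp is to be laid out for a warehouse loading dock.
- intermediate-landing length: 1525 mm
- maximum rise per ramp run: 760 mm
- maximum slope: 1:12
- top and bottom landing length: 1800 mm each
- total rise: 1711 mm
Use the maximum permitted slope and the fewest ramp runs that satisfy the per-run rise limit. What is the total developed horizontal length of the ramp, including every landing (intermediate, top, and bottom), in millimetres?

1711 / 760 = 2.25, so 3 ramp runs are needed. That means 2 intermediate landings.
Horizontal run for 1711 mm of rise at 1:12 is 1711 × 12 = 20532 mm.
2 intermediate landings contribute 2 × 1525 = 3050 mm.
Top and bottom landings: 2 × 1800 = 3600 mm.
Total = 20532 + 3050 + 3600 = 27182 mm.

27182 mm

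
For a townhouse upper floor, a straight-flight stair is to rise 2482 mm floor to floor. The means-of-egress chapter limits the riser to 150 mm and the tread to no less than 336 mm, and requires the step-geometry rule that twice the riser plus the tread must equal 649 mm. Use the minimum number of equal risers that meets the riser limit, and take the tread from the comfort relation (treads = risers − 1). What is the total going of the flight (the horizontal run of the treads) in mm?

5712 mm

2482 / 150 = 16.55, so 17 risers are needed.
Riser R = 2482 / 17 = 146 mm, within the 150 mm limit.
From 2R + T = 649: T = 649 − 292 = 357 mm.
Going = (17 − 1) × 357 = 5712 mm.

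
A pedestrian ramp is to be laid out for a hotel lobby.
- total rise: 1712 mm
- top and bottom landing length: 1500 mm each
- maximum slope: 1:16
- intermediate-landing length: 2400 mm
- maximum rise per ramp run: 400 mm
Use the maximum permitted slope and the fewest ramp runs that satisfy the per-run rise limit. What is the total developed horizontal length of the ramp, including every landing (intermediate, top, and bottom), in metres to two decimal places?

1712 / 400 = 4.280 → round up to 5 ramp runs. That means 4 intermediate landings.
Horizontal run for 1712 mm of rise at 1:16 is 1712 × 16 = 27392 mm.
4 intermediate landings contribute 4 × 2400 = 9600 mm.
Top and bottom landings: 2 × 1500 = 3000 mm.
Total = 27392 + 9600 + 3000 = 39992 mm.
= 39.99 m.

39.99 m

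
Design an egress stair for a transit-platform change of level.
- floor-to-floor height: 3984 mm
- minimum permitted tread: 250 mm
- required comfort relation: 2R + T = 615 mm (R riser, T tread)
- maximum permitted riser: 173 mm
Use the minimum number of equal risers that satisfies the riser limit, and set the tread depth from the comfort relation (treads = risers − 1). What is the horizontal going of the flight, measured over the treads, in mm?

6509 mm

⌈3984/173⌉ = 24 risers.
Each riser is 3984/24 = 166 mm (≤ 173 mm).
From 2R + T = 615: T = 615 − 332 = 283 mm.
Going = (24 − 1) × 283 = 6509 mm.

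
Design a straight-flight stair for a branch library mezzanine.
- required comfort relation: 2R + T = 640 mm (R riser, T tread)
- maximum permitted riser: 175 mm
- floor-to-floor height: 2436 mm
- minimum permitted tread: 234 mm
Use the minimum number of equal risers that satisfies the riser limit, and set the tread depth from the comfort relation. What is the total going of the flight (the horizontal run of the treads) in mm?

At most 175 each: 2436/175 = 13.92, giving 14 risers.
Riser R = 2436 / 14 = 174 mm, within the 175 mm limit.
From 2R + T = 640: T = 640 − 348 = 292 mm.
Treads = 14 − 1 = 13; going = 13 × 292 = 3796 mm.

3796 mm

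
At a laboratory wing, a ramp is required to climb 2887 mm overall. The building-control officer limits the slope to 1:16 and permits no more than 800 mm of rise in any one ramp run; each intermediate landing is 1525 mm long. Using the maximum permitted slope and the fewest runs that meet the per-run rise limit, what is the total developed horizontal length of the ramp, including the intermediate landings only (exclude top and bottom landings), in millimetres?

2887 / 800 = 3.609 → round up to 4 ramp runs. That means 3 intermediate landings.
Ramp run (horizontal) at 1:16: 2887 × 16 = 46192 mm.
3 intermediate landings contribute 3 × 1525 = 4575 mm.
Total developed length = 46192 + 4575 = 50767 mm.

50767 mm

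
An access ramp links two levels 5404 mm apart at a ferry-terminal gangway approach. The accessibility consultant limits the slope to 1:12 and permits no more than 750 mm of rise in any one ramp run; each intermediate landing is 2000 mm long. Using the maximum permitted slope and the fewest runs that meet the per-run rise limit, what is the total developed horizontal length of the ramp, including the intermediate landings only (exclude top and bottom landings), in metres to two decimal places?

5404 / 750 = 7.21, so 8 ramp runs are needed. That means 7 intermediate landings.
Ramp run (horizontal) at 1:12: 5404 × 12 = 64848 mm.
Intermediate landings: 7 × 2000 = 14000 mm.
Developed length = 64848 + 14000 = 78848 mm.
= 78.85 m.

78.85 m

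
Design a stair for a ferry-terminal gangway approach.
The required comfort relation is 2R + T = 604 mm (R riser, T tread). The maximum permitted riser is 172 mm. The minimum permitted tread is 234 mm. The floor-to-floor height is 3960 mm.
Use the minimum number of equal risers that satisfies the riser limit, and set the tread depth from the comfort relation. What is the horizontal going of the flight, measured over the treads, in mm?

At most 172 each: 3960/172 = 23.02, giving 24 risers.
Each riser is 3960/24 = 165 mm (≤ 172 mm).
From 2R + T = 604: T = 604 − 330 = 274 mm.
Treads = 24 − 1 = 23; going = 23 × 274 = 6302 mm.

6302 mm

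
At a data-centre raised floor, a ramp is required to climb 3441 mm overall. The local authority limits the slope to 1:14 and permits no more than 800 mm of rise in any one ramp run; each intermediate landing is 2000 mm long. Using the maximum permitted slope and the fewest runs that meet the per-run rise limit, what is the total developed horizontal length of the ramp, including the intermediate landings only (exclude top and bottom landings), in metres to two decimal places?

3441 / 800 = 4.301 → round up to 5 ramp runs. That means 4 intermediate landings.
Horizontal run for 3441 mm of rise at 1:14 is 3441 × 14 = 48174 mm.
4 intermediate landings contribute 4 × 2000 = 8000 mm.
Developed length = 48174 + 8000 = 56174 mm.
= 56.17 m.

56.17 m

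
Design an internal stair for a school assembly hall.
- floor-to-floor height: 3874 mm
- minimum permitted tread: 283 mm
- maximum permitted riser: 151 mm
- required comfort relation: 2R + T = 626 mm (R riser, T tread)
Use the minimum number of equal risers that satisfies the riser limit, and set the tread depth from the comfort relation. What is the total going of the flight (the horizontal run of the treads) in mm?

8200 mm

⌈3874/151⌉ = 26 risers.
Riser R = 3874 / 26 = 149 mm, within the 151 mm limit.
From 2R + T = 626: T = 626 − 298 = 328 mm.
26 risers give 25 treads; going = 25 × 328 = 8200 mm.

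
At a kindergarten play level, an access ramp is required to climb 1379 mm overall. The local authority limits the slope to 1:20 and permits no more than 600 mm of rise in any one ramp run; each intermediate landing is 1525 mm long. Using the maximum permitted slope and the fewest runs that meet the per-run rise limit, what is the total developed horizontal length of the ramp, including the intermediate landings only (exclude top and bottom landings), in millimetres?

30630 mm

1379 / 600 = 2.30, so 3 ramp runs are needed. That means 2 intermediate landings.
Ramp run (horizontal) at 1:20: 1379 × 20 = 27580 mm.
2 intermediate landings contribute 2 × 1525 = 3050 mm.
Developed length = 27580 + 3050 = 30630 mm.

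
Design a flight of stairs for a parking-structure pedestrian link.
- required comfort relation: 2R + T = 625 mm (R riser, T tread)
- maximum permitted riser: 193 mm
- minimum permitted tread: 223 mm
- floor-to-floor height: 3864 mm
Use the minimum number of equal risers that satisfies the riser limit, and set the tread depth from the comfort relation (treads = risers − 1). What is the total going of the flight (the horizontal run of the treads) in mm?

5140 mm

At most 193 each: 3864/193 = 20.02, giving 21 risers.
Riser R = 3864 / 21 = 184 mm, within the 193 mm limit.
T = 625 − 2·184 = 257 mm, which satisfies the 223 mm minimum.
21 risers give 20 treads; going = 20 × 257 = 5140 mm.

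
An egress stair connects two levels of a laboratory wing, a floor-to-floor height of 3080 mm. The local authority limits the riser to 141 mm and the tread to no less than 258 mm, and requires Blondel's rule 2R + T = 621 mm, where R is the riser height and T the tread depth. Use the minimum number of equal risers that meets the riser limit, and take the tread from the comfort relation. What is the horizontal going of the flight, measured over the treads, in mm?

At most 141 each: 3080/141 = 21.84, giving 22 risers.
R = 3080 ÷ 22 = 140 mm.
Tread T = 621 − 2 × 140 = 341 mm (≥ 258 mm).
Going = (22 − 1) × 341 = 7161 mm.

7161 mm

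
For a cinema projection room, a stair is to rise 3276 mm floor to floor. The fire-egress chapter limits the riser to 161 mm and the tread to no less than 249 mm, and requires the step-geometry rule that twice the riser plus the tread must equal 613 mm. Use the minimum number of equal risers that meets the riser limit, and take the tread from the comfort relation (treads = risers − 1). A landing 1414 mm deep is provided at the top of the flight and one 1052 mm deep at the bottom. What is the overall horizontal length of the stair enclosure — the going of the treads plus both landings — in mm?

At most 161 each: 3276/161 = 20.35, giving 21 risers.
R = 3276 ÷ 21 = 156 mm.
From 2R + T = 613: T = 613 − 312 = 301 mm.
21 risers give 20 treads; going = 20 × 301 = 6020 mm.
Add landings: 6020 + 1414 + 1052 = 8486 mm.

8486 mm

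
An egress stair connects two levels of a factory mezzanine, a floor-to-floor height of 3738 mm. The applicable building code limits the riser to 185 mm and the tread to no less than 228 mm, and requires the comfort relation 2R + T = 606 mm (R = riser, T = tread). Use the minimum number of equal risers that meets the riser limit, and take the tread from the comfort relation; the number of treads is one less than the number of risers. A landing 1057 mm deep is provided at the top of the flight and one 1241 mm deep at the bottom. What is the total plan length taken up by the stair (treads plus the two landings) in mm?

3738 / 185 = 20.21, so 21 risers are needed.
R = 3738 ÷ 21 = 178 mm.
Tread T = 606 − 2 × 178 = 250 mm (≥ 228 mm).
21 risers give 20 treads; going = 20 × 250 = 5000 mm.
Add landings: 5000 + 1057 + 1241 = 7298 mm.

7298 mm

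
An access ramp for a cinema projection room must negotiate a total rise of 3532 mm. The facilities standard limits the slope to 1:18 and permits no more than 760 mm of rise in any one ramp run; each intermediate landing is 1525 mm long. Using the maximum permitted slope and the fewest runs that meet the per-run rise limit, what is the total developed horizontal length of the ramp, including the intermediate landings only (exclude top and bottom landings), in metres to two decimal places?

At most 760 each: 3532/760 = 4.65, giving 5 ramp runs. That means 4 intermediate landings.
Ramp run (horizontal) at 1:18: 3532 × 18 = 63576 mm.
Intermediate landings: 4 × 1525 = 6100 mm.
Total developed length = 63576 + 6100 = 69676 mm.
= 69.68 m.

69.68 m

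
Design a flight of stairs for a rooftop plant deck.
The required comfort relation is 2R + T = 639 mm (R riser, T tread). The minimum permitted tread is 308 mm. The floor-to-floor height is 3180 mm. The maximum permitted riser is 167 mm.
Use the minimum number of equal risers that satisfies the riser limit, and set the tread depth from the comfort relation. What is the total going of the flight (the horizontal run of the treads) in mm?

3180 / 167 = 19.04, so 20 risers are needed.
R = 3180 ÷ 20 = 159 mm.
From 2R + T = 639: T = 639 − 318 = 321 mm.
Treads = 20 − 1 = 19; going = 19 × 321 = 6099 mm.

6099 mm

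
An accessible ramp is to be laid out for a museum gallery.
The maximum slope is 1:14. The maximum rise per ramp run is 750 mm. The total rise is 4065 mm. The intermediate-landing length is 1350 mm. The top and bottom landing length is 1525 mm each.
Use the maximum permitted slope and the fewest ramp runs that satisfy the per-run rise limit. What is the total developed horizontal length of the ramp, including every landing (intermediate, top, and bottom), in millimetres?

4065 / 750 = 5.420 → round up to 6 ramp runs. That means 5 intermediate landings.
Horizontal run for 4065 mm of rise at 1:14 is 4065 × 14 = 56910 mm.
Intermediate landings: 5 × 1350 = 6750 mm.
Top and bottom landings: 2 × 1525 = 3050 mm.
Total = 56910 + 6750 + 3050 = 66710 mm.

66710 mm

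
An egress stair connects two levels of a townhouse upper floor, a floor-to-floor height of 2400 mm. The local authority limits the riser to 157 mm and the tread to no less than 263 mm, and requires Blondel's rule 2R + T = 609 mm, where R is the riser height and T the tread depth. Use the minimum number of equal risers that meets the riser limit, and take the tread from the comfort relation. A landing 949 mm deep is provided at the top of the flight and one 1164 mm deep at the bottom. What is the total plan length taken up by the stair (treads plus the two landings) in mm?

6748 mm

⌈2400/157⌉ = 16 risers.
Riser R = 2400 / 16 = 150 mm, within the 157 mm limit.
From 2R + T = 609: T = 609 − 300 = 309 mm.
Treads = 16 − 1 = 15; going = 15 × 309 = 4635 mm.
Enclosure = 4635 + 949 + 1164 = 6748 mm.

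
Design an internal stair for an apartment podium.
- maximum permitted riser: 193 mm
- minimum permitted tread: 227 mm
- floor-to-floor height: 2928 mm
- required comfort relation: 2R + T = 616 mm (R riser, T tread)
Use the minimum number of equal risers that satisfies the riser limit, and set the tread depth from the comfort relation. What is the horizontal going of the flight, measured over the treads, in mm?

2928 / 193 = 15.171 → round up to 16 risers.
Each riser is 2928/16 = 183 mm (≤ 193 mm).
Tread T = 616 − 2 × 183 = 250 mm (≥ 227 mm).
16 risers give 15 treads; going = 15 × 250 = 3750 mm.

3750 mm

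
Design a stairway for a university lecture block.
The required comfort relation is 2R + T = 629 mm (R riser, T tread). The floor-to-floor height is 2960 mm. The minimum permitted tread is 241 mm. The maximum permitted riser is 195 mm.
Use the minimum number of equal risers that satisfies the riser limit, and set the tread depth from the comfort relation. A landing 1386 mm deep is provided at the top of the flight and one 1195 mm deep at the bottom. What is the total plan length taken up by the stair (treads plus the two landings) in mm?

⌈2960/195⌉ = 16 risers.
Riser R = 2960 / 16 = 185 mm, within the 195 mm limit.
Tread T = 629 − 2 × 185 = 259 mm (≥ 241 mm).
16 risers give 15 treads; going = 15 × 259 = 3885 mm.
Add landings: 3885 + 1386 + 1195 = 6466 mm.

6466 mm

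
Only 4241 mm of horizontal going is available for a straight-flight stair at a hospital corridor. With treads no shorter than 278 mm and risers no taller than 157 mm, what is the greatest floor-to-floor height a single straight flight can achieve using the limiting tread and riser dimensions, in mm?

4241 / 278 = 15.26, so 15 treads fit.
Risers = treads + 1 = 16.
Maximum height = 16 × 157 = 2512 mm.

2512 mm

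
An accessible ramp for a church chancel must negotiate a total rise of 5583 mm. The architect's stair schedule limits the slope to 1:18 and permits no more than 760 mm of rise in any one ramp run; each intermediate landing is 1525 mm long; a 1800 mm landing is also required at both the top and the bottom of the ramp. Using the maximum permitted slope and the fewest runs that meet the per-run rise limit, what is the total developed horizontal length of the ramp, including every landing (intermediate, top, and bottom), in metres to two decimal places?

114.77 m

⌈5583/760⌉ = 8 ramp runs. That means 7 intermediate landings.
Ramp run (horizontal) at 1:18: 5583 × 18 = 100494 mm.
Intermediate landings: 7 × 1525 = 10675 mm.
Top and bottom landings: 2 × 1800 = 3600 mm.
Total = 100494 + 10675 + 3600 = 114769 mm.
= 114.77 m.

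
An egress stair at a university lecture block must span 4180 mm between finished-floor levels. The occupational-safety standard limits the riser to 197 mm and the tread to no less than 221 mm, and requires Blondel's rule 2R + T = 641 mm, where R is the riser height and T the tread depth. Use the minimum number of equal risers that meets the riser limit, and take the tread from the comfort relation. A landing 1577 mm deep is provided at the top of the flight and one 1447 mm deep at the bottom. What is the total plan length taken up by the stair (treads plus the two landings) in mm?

8505 mm

At most 197 each: 4180/197 = 21.22, giving 22 risers.
R = 4180 ÷ 22 = 190 mm.
T = 641 − 2·190 = 261 mm, which satisfies the 221 mm minimum.
Treads = 22 − 1 = 21; going = 21 × 261 = 5481 mm.
Add landings: 5481 + 1577 + 1447 = 8505 mm.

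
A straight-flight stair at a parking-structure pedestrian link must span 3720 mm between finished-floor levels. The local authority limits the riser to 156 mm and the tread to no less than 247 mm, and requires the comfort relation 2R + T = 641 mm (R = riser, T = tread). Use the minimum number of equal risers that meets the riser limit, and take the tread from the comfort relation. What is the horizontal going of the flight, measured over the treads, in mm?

7613 mm

⌈3720/156⌉ = 24 risers.
Each riser is 3720/24 = 155 mm (≤ 156 mm).
Tread T = 641 − 2 × 155 = 331 mm (≥ 247 mm).
Going = (24 − 1) × 331 = 7613 mm.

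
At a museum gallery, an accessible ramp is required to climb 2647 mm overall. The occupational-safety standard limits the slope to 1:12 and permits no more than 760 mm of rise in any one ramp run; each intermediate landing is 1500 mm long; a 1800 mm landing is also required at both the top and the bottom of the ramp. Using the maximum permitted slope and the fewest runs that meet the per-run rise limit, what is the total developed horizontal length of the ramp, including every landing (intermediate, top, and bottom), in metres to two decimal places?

39.86 m

⌈2647/760⌉ = 4 ramp runs. That means 3 intermediate landings.
Ramp run (horizontal) at 1:12: 2647 × 12 = 31764 mm.
Intermediate landings: 3 × 1500 = 4500 mm.
Top and bottom landings: 2 × 1800 = 3600 mm.
Total = 31764 + 4500 + 3600 = 39864 mm.
= 39.86 m.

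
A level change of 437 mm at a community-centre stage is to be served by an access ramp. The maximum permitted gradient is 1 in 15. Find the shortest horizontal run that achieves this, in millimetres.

At 1:15 the run is 15 × 437 = 6555 mm.

6555 mm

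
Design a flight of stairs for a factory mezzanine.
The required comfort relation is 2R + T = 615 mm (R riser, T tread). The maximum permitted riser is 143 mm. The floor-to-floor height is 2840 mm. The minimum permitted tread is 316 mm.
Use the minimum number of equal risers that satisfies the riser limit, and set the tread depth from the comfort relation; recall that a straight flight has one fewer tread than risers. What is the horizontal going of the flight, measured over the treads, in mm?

6289 mm

2840 / 143 = 19.86, so 20 risers are needed.
Riser R = 2840 / 20 = 142 mm, within the 143 mm limit.
T = 615 − 2·142 = 331 mm, which satisfies the 316 mm minimum.
Treads = 20 − 1 = 19; going = 19 × 331 = 6289 mm.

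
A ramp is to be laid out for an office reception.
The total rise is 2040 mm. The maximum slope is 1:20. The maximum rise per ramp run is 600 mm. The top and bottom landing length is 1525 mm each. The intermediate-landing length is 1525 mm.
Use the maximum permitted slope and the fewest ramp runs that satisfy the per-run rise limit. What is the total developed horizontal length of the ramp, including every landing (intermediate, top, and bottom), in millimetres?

2040 / 600 = 3.400 → round up to 4 ramp runs. That means 3 intermediate landings.
Ramp run (horizontal) at 1:20: 2040 × 20 = 40800 mm.
Intermediate landings: 3 × 1525 = 4575 mm.
Top and bottom landings: 2 × 1525 = 3050 mm.
Total = 40800 + 4575 + 3050 = 48425 mm.

48425 mm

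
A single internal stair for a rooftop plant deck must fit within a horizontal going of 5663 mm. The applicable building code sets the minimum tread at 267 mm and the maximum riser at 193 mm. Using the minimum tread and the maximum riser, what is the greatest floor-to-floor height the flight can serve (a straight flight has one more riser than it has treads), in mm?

4246 mm

5663 / 267 = 21.21, so 21 treads fit.
Risers = treads + 1 = 22.
Maximum height = 22 × 193 = 4246 mm.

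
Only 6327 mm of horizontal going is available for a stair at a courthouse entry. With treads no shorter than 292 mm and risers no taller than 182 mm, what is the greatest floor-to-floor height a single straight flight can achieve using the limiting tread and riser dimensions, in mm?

Treads that fit: ⌊6327 / 292⌋ = 21.
Risers = treads + 1 = 22.
Maximum height = 22 × 182 = 4004 mm.

4004 mm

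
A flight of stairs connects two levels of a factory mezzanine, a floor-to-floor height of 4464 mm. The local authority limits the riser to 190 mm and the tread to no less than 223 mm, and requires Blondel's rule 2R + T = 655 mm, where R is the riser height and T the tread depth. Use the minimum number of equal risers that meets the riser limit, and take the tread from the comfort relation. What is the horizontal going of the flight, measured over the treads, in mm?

6509 mm

⌈4464/190⌉ = 24 risers.
R = 4464 ÷ 24 = 186 mm.
From 2R + T = 655: T = 655 − 372 = 283 mm.
Treads = 24 − 1 = 23; going = 23 × 283 = 6509 mm.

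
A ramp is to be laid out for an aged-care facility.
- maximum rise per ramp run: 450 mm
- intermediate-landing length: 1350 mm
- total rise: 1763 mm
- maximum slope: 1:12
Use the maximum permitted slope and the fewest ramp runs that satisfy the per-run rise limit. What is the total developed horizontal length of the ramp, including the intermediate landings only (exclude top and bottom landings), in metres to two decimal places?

25.21 m

⌈1763/450⌉ = 4 ramp runs. That means 3 intermediate landings.
Ramp run (horizontal) at 1:12: 1763 × 12 = 21156 mm.
3 intermediate landings contribute 3 × 1350 = 4050 mm.
Developed length = 21156 + 4050 = 25206 mm.
= 25.21 m.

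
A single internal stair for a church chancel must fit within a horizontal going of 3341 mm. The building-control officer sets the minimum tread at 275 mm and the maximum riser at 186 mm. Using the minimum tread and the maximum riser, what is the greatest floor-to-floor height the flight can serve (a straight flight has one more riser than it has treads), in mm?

3341 / 275 = 12.15, so 12 treads fit.
Risers = treads + 1 = 13.
Maximum height = 13 × 186 = 2418 mm.

2418 mm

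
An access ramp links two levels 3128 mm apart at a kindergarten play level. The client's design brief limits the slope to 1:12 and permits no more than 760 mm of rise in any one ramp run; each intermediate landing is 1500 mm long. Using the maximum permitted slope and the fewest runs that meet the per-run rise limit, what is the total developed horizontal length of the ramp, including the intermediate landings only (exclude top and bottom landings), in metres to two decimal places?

43.54 m

⌈3128/760⌉ = 5 ramp runs. That means 4 intermediate landings.
Ramp run (horizontal) at 1:12: 3128 × 12 = 37536 mm.
Intermediate landings: 4 × 1500 = 6000 mm.
Total developed length = 37536 + 6000 = 43536 mm.
= 43.54 m.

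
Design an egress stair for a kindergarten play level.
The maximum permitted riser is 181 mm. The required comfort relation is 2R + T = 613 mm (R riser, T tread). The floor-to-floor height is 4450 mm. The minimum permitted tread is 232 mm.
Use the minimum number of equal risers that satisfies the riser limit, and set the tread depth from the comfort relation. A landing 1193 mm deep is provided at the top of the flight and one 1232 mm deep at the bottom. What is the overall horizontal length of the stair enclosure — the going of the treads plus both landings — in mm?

4450 / 181 = 24.59, so 25 risers are needed.
R = 4450 ÷ 25 = 178 mm.
From 2R + T = 613: T = 613 − 356 = 257 mm.
25 risers give 24 treads; going = 24 × 257 = 6168 mm.
Enclosure = 6168 + 1193 + 1232 = 8593 mm.

8593 mm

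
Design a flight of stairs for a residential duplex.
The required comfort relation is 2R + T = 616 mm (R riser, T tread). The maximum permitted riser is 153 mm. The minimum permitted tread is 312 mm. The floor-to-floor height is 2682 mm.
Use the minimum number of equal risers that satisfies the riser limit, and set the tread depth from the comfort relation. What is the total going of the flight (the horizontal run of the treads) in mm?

At most 153 each: 2682/153 = 17.53, giving 18 risers.
Riser R = 2682 / 18 = 149 mm, within the 153 mm limit.
T = 616 − 2·149 = 318 mm, which satisfies the 312 mm minimum.
18 risers give 17 treads; going = 17 × 318 = 5406 mm.

5406 mm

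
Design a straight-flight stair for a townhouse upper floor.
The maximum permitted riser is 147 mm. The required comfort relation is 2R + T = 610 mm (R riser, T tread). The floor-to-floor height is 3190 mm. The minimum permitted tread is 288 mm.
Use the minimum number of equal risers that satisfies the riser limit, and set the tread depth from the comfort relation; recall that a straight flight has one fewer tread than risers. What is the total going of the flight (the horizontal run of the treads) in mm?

6720 mm

At most 147 each: 3190/147 = 21.70, giving 22 risers.
R = 3190 ÷ 22 = 145 mm.
T = 610 − 2·145 = 320 mm, which satisfies the 288 mm minimum.
Treads = 22 − 1 = 21; going = 21 × 320 = 6720 mm.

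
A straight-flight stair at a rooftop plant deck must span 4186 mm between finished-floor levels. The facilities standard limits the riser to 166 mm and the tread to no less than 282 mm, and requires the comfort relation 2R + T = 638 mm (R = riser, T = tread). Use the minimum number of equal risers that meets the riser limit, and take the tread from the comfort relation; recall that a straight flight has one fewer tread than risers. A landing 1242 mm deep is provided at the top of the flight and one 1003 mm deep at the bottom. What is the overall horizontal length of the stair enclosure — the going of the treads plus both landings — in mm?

At most 166 each: 4186/166 = 25.22, giving 26 risers.
Riser R = 4186 / 26 = 161 mm, within the 166 mm limit.
Tread T = 638 − 2 × 161 = 316 mm (≥ 282 mm).
Treads = 26 − 1 = 25; going = 25 × 316 = 7900 mm.
Enclosure = 7900 + 1242 + 1003 = 10145 mm.

10145 mm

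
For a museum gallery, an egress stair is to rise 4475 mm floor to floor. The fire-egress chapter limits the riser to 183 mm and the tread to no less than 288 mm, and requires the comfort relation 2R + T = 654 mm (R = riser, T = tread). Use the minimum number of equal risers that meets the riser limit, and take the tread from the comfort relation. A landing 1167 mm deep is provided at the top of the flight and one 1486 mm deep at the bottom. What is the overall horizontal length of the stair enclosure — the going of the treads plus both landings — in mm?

9757 mm

At most 183 each: 4475/183 = 24.45, giving 25 risers.
R = 4475 ÷ 25 = 179 mm.
From 2R + T = 654: T = 654 − 358 = 296 mm.
25 risers give 24 treads; going = 24 × 296 = 7104 mm.
Enclosure = 7104 + 1167 + 1486 = 9757 mm.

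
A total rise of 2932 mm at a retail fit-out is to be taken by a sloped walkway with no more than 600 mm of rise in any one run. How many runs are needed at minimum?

5 runs

⌈2932/600⌉ = 5 ramp runs.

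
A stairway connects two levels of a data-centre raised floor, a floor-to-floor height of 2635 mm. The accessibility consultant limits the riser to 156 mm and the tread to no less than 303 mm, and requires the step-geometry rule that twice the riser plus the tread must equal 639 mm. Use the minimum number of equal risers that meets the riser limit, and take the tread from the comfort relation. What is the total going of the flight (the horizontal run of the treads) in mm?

2635 / 156 = 16.89, so 17 risers are needed.
R = 2635 ÷ 17 = 155 mm.
T = 639 − 2·155 = 329 mm, which satisfies the 303 mm minimum.
Treads = 17 − 1 = 16; going = 16 × 329 = 5264 mm.

5264 mm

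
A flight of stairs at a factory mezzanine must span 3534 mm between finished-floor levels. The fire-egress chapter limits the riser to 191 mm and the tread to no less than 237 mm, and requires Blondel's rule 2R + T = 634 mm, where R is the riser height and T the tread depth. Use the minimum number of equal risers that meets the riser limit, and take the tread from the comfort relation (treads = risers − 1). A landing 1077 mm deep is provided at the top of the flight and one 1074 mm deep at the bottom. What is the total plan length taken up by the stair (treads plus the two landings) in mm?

6867 mm

⌈3534/191⌉ = 19 risers.
R = 3534 ÷ 19 = 186 mm.
From 2R + T = 634: T = 634 − 372 = 262 mm.
19 risers give 18 treads; going = 18 × 262 = 4716 mm.
Add landings: 4716 + 1077 + 1074 = 6867 mm.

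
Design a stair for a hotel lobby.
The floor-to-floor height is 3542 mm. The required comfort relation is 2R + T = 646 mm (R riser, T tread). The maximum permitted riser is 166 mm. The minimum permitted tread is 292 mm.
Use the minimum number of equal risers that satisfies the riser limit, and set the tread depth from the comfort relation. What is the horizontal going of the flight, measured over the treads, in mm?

3542 / 166 = 21.34, so 22 risers are needed.
R = 3542 ÷ 22 = 161 mm.
From 2R + T = 646: T = 646 − 322 = 324 mm.
Going = (22 − 1) × 324 = 6804 mm.

6804 mm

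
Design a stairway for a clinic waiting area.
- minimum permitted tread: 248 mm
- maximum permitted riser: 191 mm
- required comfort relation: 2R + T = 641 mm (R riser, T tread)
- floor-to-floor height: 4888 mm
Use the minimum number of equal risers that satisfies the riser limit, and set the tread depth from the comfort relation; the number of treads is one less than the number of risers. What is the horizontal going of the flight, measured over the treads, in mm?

At most 191 each: 4888/191 = 25.59, giving 26 risers.
Each riser is 4888/26 = 188 mm (≤ 191 mm).
Tread T = 641 − 2 × 188 = 265 mm (≥ 248 mm).
Treads = 26 − 1 = 25; going = 25 × 265 = 6625 mm.

6625 mm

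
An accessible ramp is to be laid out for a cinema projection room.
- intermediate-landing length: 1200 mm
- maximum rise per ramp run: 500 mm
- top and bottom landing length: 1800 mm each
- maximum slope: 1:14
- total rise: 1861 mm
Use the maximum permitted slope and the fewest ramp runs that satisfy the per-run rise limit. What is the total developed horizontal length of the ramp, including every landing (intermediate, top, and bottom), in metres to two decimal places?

At most 500 each: 1861/500 = 3.72, giving 4 ramp runs. That means 3 intermediate landings.
Horizontal run for 1861 mm of rise at 1:14 is 1861 × 14 = 26054 mm.
Intermediate landings: 3 × 1200 = 3600 mm.
Top and bottom landings: 2 × 1800 = 3600 mm.
Total = 26054 + 3600 + 3600 = 33254 mm.
= 33.25 m.

33.25 m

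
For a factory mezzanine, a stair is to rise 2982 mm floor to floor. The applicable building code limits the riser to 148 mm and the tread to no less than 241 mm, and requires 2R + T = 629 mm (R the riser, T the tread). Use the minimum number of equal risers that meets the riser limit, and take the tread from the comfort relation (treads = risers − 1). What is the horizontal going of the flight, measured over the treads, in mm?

⌈2982/148⌉ = 21 risers.
Riser R = 2982 / 21 = 142 mm, within the 148 mm limit.
Tread T = 629 − 2 × 142 = 345 mm (≥ 241 mm).
Treads = 21 − 1 = 20; going = 20 × 345 = 6900 mm.

6900 mm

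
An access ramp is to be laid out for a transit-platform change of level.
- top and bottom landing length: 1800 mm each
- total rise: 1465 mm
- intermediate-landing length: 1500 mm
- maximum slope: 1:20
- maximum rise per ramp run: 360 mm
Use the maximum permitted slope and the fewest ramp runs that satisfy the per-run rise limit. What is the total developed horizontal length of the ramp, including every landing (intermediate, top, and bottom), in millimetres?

At most 360 each: 1465/360 = 4.07, giving 5 ramp runs. That means 4 intermediate landings.
Ramp run (horizontal) at 1:20: 1465 × 20 = 29300 mm.
Intermediate landings: 4 × 1500 = 6000 mm.
Top and bottom landings: 2 × 1800 = 3600 mm.
Total = 29300 + 6000 + 3600 = 38900 mm.

38900 mm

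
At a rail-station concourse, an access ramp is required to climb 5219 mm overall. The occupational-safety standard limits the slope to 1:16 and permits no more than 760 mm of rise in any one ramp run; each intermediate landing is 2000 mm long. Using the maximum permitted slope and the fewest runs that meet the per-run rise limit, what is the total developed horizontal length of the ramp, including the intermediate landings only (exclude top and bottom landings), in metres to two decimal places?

95.50 m

At most 760 each: 5219/760 = 6.87, giving 7 ramp runs. That means 6 intermediate landings.
Horizontal run for 5219 mm of rise at 1:16 is 5219 × 16 = 83504 mm.
Intermediate landings: 6 × 2000 = 12000 mm.
Developed length = 83504 + 12000 = 95504 mm.
= 95.50 m.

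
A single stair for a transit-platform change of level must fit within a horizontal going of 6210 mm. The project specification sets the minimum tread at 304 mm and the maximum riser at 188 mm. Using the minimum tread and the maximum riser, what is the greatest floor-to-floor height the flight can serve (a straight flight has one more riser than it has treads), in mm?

6210 / 304 = 20.43, so 20 treads fit.
Risers = treads + 1 = 21.
Maximum height = 21 × 188 = 3948 mm.

3948 mm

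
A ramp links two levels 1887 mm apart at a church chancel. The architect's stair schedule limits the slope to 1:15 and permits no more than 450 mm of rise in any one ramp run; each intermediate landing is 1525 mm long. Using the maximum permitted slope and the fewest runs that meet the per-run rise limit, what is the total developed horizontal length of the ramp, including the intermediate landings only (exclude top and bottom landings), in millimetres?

34405 mm

⌈1887/450⌉ = 5 ramp runs. That means 4 intermediate landings.
Horizontal run for 1887 mm of rise at 1:15 is 1887 × 15 = 28305 mm.
4 intermediate landings contribute 4 × 1525 = 6100 mm.
Total developed length = 28305 + 6100 = 34405 mm.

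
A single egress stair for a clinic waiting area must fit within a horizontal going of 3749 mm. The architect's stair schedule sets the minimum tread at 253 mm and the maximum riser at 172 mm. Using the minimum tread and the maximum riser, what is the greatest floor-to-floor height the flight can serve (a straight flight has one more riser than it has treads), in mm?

2580 mm

3749 / 253 = 14.82, so 14 treads fit.
Risers = treads + 1 = 15.
Maximum height = 15 × 172 = 2580 mm.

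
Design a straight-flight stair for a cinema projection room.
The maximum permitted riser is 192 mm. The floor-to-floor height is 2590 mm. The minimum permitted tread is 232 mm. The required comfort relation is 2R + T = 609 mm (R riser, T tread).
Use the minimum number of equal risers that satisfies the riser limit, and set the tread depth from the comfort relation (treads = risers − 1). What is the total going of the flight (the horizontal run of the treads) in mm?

3107 mm

2590 / 192 = 13.490 → round up to 14 risers.
Each riser is 2590/14 = 185 mm (≤ 192 mm).
T = 609 − 2·185 = 239 mm, which satisfies the 232 mm minimum.
Going = (14 − 1) × 239 = 3107 mm.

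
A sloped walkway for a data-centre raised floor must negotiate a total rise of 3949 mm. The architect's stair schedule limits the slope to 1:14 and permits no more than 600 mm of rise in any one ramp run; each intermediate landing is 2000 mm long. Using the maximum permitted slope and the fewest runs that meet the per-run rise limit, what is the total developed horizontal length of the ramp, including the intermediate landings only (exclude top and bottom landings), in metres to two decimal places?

67.29 m

3949 / 600 = 6.58, so 7 ramp runs are needed. That means 6 intermediate landings.
Horizontal run for 3949 mm of rise at 1:14 is 3949 × 14 = 55286 mm.
Intermediate landings: 6 × 2000 = 12000 mm.
Developed length = 55286 + 12000 = 67286 mm.
= 67.29 m.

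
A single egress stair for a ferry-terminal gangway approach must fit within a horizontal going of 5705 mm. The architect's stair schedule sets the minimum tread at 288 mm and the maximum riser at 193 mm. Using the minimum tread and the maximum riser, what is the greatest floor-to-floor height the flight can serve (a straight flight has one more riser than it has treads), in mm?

Treads that fit: ⌊5705 / 288⌋ = 19.
Risers = treads + 1 = 20.
Maximum height = 20 × 193 = 3860 mm.

3860 mm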